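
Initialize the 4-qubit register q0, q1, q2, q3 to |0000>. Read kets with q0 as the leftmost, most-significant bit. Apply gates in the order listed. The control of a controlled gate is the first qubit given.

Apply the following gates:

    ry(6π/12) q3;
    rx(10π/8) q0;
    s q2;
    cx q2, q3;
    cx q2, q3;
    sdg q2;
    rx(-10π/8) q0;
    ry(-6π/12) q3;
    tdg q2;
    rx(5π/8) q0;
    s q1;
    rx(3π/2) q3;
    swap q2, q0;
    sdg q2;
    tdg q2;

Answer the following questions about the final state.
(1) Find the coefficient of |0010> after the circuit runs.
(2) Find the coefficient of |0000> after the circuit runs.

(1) The final state's coefficient on |0010> equals -sqrt(2)*exp(3*I*pi/4)*sin(5*pi/16)/2. Key observation: the block from step 1 through step 8 cancels to the identity and can be dropped.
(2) |0000> carries amplitude -sqrt(2)*cos(5*pi/16)/2 in the final state.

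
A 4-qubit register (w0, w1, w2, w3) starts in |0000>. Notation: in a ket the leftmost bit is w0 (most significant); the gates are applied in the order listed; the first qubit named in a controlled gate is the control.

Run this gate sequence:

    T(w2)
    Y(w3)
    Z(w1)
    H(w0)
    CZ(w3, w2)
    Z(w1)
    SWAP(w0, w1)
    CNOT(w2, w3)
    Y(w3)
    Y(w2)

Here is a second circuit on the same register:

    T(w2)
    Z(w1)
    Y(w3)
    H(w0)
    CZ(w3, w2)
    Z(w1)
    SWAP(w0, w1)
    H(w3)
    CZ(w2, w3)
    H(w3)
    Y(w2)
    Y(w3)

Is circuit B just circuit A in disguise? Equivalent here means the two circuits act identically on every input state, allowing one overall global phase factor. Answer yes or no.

Yes — the two circuits implement the same unitary up to a global phase.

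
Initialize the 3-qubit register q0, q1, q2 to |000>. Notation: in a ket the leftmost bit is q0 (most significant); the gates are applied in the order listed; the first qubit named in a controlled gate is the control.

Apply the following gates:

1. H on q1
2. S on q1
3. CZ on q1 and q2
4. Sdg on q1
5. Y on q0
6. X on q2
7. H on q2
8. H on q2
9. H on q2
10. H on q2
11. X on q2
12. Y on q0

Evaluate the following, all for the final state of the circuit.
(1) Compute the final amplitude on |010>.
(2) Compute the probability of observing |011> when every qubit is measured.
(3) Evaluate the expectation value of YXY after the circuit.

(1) The amplitude on |010> is sqrt(2)/2. Key observation: the block from step 5 through step 12 cancels to the identity and can be dropped.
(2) A full measurement returns |011> with probability 0.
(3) In the final state, YXY has expectation 0.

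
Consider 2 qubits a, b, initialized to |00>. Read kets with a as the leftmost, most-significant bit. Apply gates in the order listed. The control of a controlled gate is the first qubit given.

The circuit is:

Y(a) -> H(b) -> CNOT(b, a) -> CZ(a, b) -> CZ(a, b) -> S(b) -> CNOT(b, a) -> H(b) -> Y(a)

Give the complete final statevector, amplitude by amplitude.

The resulting statevector has amplitude 1/2 + I/2 on |00>, 1/2 - I/2 on |01>, 0 on |10>, 0 on |11>.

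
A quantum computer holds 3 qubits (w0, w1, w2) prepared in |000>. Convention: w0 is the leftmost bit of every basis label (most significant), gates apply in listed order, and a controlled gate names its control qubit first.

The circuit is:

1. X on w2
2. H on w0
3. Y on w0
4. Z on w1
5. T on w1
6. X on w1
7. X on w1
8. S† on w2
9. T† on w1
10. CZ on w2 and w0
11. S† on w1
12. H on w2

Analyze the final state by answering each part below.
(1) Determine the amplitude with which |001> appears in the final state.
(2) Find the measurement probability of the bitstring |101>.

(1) The final state's coefficient on |001> equals 1/2. Key observation: the block from step 6 through step 7 cancels to the identity and can be dropped.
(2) The probability of measuring |101> is 1/4.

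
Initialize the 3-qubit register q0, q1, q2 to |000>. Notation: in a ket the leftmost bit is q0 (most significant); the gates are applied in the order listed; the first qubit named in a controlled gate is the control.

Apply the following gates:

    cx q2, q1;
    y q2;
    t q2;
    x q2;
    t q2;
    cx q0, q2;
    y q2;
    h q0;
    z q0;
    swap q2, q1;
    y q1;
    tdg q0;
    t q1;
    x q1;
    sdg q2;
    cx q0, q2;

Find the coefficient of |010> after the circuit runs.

|010> carries amplitude sqrt(2)*exp(3*I*pi/4)/2 in the final state.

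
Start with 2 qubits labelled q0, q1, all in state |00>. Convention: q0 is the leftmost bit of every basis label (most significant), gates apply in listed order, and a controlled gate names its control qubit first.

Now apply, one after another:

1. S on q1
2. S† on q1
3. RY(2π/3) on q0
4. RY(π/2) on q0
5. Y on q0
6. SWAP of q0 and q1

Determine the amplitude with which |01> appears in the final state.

The amplitude on |01> is I*(-sqrt(6) + sqrt(2))/4. Key observation: steps 1-2 multiply out to the identity, so the circuit reduces to the remaining gates.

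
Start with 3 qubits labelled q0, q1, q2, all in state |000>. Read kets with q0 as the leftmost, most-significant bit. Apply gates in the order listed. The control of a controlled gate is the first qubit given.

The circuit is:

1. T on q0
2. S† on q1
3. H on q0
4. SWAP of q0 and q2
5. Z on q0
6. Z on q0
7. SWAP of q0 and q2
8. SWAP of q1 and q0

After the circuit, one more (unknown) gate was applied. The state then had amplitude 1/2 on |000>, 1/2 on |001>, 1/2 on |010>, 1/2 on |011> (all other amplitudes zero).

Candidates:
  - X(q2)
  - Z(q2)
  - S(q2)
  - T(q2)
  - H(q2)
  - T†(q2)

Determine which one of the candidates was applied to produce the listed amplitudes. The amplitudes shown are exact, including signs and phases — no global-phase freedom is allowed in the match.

The applied gate was H(q2). Key observation: steps 4-7 multiply out to the identity, so the circuit reduces to the remaining gates.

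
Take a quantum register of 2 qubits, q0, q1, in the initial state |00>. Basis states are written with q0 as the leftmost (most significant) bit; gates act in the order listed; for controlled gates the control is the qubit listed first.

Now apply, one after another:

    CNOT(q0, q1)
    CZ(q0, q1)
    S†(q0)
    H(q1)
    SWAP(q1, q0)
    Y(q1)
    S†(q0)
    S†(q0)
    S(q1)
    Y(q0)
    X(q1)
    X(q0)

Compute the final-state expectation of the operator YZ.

In the final state, YZ has expectation 0.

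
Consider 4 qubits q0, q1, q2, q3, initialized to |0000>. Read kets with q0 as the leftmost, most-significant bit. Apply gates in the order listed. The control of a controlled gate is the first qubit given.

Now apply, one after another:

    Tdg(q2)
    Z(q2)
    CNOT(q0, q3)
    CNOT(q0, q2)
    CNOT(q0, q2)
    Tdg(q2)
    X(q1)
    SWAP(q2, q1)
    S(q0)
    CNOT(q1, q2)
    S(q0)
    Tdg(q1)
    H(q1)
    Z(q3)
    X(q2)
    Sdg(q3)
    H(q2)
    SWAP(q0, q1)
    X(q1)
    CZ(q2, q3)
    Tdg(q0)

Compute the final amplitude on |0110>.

|0110> carries amplitude 1/2 in the final state. Key observation: steps 4-5 multiply out to the identity, so the circuit reduces to the remaining gates.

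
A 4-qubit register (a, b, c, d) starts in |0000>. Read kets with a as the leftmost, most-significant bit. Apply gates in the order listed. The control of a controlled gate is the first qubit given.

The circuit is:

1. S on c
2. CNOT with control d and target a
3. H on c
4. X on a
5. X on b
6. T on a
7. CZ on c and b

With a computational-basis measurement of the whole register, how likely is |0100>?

Outcome |0100> occurs with probability 0.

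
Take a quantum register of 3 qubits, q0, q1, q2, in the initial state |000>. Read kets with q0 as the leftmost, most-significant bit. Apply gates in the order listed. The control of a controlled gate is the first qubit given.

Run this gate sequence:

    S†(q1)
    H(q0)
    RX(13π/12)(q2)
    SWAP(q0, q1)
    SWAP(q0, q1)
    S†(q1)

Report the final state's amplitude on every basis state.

The final amplitudes are -sqrt(2*sqrt(2) + 4)/8 + sqrt(12 - 6*sqrt(2))/8 on |000>, -I*sqrt(6*sqrt(2) + 12)/8 - I*sqrt(4 - 2*sqrt(2))/8 on |001>, 0 on |010>, 0 on |011>, -sqrt(2*sqrt(2) + 4)/8 + sqrt(12 - 6*sqrt(2))/8 on |100>, -I*sqrt(6*sqrt(2) + 12)/8 - I*sqrt(4 - 2*sqrt(2))/8 on |101>, 0 on |110>, 0 on |111>. Key observation: steps 4-5 multiply out to the identity, so the circuit reduces to the remaining gates.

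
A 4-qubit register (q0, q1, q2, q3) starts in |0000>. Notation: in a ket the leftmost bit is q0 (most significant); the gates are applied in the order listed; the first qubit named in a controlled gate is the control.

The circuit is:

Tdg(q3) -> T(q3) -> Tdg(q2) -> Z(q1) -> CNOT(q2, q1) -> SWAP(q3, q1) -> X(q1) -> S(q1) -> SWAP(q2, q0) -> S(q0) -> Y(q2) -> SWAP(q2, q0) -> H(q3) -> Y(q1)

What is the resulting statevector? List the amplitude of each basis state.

The resulting statevector has amplitude sqrt(2)*I/2 on |1000>, sqrt(2)*I/2 on |1001>, and 0 on every other basis state.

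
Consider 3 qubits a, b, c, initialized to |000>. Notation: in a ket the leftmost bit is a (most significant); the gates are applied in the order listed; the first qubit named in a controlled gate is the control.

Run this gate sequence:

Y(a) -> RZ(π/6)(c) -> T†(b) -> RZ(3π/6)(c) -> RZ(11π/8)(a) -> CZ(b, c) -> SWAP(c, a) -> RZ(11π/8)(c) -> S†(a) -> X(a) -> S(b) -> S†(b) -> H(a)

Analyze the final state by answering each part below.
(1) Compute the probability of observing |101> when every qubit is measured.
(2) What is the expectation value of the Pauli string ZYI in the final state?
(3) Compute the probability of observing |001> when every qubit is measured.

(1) Outcome |101> occurs with probability 1/2. Key observation: steps 11-12 multiply out to the identity, so the circuit reduces to the remaining gates.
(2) The expectation value of ZYI is 0.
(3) Outcome |001> occurs with probability 1/2.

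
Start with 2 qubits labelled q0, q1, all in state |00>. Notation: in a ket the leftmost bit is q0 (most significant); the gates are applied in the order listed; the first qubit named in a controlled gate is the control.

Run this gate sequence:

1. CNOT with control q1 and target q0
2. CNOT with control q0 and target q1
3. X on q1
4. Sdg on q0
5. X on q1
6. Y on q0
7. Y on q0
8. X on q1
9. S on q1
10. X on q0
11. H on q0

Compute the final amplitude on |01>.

The final state's coefficient on |01> equals sqrt(2)*I/2. Key observation: the block from step 5 through step 8 cancels to the identity and can be dropped.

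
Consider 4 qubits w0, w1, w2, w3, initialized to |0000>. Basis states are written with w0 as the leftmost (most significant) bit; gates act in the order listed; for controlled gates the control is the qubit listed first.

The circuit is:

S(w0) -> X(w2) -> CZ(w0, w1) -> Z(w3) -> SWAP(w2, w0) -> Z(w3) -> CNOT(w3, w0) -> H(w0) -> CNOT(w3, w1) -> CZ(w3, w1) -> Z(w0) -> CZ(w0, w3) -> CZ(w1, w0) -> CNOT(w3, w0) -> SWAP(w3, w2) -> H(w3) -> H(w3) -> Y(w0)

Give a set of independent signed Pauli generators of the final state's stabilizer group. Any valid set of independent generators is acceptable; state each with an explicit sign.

One valid set of independent stabilizer generators is -XIII, +IZII, +IIZI, +IIIZ (any independent generating set of the same group is equally correct).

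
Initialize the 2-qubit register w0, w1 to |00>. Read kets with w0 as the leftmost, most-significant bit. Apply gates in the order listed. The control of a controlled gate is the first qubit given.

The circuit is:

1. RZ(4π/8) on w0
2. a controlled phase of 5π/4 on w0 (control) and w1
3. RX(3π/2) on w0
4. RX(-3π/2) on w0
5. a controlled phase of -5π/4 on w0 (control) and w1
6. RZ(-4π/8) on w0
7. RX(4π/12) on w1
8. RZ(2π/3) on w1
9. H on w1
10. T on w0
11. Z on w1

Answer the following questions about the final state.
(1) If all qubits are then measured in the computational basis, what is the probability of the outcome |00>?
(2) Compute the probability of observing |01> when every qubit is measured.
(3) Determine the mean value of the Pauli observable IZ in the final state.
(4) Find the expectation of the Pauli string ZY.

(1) Outcome |00> occurs with probability 7/8. Key observation: steps 1-6 multiply out to the identity, so the circuit reduces to the remaining gates.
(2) The probability of measuring |01> is 1/8.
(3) The observable IZ averages to 3/4.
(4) The expectation value of ZY is sqrt(3)/4.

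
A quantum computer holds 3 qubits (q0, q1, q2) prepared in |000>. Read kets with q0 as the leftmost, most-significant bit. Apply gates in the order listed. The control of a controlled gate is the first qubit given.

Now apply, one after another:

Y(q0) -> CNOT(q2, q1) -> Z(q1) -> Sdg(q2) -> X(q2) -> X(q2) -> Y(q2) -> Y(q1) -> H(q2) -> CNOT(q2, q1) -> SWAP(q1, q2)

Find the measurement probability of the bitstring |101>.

A full measurement returns |101> with probability 1/2. Key observation: gates 5-6 undo each other exactly, leaving only the rest of the circuit to track.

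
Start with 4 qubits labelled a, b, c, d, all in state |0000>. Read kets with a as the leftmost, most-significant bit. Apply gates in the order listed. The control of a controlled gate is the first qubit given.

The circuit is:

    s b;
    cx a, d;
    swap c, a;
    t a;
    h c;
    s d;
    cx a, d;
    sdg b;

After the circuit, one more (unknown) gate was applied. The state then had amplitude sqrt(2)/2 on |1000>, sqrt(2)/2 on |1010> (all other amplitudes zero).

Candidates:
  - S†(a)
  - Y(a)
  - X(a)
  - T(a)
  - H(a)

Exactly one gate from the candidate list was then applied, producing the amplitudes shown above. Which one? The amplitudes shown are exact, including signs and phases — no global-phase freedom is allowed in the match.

It was X(a) that produced the state shown.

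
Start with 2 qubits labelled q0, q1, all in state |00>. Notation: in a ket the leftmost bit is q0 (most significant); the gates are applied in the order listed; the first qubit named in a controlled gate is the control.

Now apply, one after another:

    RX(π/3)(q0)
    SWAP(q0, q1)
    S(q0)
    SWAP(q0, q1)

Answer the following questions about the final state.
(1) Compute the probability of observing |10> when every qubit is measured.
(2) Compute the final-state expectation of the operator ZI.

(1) The probability of measuring |10> is 1/4.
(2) The observable ZI averages to 1/2.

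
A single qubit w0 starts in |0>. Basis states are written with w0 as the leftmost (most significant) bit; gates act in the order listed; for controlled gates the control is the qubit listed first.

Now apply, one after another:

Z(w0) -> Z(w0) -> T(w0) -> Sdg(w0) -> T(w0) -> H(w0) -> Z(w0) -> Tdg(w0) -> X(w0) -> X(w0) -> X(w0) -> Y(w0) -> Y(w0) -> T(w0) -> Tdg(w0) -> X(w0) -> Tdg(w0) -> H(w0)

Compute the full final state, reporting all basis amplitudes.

After the circuit, the state carries amplitude 1/2 + I/2 on |0>, 1/2 - I/2 on |1>.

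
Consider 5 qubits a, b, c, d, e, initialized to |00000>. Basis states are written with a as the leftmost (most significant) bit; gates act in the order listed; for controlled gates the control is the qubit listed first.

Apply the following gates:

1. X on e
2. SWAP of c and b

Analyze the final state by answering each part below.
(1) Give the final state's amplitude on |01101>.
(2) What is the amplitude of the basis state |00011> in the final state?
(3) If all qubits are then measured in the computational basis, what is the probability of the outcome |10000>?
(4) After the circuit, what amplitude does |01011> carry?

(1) The amplitude on |01101> is 0.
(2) The final state's coefficient on |00011> equals 0.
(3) Outcome |10000> occurs with probability 0.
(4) |01011> carries amplitude 0 in the final state.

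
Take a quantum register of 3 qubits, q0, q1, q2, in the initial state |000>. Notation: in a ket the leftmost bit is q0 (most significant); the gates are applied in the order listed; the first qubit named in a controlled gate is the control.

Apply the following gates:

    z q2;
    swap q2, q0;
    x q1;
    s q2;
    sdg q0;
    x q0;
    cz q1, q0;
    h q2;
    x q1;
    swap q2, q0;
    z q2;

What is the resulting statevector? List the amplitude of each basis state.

The final amplitudes are sqrt(2)/2 on |001>, sqrt(2)/2 on |101>, and 0 on every other basis state.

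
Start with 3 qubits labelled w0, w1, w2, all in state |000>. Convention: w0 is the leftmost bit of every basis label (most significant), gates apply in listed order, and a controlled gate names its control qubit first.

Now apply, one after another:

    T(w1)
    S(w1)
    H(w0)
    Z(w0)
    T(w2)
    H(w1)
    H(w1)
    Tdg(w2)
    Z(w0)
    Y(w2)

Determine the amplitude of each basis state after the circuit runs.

The resulting statevector has amplitude sqrt(2)*I/2 on |001>, sqrt(2)*I/2 on |101>, and 0 on every other basis state. Key observation: the block from step 4 through step 9 cancels to the identity and can be dropped.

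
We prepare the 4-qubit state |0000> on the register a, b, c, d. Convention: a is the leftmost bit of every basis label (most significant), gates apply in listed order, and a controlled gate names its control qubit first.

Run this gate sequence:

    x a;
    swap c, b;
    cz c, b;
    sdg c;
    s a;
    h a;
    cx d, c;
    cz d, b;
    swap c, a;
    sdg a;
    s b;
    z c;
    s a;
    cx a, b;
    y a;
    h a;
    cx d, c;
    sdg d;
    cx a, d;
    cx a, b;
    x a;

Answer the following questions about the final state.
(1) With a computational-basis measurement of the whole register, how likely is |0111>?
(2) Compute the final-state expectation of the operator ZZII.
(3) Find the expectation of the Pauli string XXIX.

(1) A full measurement returns |0111> with probability 1/4.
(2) The observable ZZII averages to -1.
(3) The expectation value of XXIX is -1.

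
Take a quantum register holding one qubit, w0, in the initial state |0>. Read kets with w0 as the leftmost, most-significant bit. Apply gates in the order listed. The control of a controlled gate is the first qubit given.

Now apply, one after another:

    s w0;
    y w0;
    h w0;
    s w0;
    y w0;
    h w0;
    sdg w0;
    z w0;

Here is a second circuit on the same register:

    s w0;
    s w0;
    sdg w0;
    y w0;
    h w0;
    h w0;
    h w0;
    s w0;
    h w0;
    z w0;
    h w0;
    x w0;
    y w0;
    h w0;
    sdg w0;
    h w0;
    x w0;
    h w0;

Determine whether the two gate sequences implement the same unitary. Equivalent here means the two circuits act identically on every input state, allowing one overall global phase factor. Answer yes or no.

Yes — the two circuits implement the same unitary up to a global phase.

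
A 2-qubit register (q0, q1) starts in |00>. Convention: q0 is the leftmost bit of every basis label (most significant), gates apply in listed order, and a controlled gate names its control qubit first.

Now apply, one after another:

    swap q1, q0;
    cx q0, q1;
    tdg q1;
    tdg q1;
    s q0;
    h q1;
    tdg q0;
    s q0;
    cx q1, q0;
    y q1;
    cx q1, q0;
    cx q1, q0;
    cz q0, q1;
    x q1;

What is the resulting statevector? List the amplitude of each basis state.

The resulting statevector has amplitude sqrt(2)*I/2 on |00>, 0 on |01>, 0 on |10>, -sqrt(2)*I/2 on |11>. Key observation: gates 11-12 undo each other exactly, leaving only the rest of the circuit to track.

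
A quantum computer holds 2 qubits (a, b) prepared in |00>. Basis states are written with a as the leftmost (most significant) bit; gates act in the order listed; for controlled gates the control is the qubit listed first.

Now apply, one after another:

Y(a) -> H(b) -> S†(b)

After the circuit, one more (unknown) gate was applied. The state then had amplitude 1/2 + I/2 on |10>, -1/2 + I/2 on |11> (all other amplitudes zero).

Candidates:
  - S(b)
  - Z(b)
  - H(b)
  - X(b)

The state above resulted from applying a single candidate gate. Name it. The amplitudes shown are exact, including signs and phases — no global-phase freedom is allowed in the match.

The applied gate was H(b).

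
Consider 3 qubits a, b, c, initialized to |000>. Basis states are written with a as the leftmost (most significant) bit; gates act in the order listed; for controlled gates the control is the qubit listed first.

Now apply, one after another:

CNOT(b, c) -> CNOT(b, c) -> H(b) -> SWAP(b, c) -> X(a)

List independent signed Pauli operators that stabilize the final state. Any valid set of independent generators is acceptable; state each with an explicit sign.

The final state is stabilized by the group generated by +IIX, -ZII, +IZI; other independent generating sets are equally valid. Key observation: steps 1-2 multiply out to the identity, so the circuit reduces to the remaining gates.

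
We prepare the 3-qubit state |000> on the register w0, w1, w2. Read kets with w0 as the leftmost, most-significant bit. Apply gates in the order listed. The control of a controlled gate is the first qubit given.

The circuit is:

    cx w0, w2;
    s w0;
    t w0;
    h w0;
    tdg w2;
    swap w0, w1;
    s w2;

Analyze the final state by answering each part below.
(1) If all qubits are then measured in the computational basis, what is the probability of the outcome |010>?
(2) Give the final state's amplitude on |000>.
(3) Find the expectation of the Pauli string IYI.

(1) The probability of measuring |010> is 1/2.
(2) |000> carries amplitude sqrt(2)/2 in the final state.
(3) The observable IYI averages to 0.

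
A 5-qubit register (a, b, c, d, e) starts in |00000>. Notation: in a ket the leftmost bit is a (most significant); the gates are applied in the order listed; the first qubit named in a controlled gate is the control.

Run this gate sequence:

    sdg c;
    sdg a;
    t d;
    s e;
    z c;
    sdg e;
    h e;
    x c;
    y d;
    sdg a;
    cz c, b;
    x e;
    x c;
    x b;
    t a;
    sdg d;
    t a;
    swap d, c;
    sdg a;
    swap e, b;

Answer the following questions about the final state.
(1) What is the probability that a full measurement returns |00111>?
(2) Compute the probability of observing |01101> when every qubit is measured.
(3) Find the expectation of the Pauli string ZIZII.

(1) A full measurement returns |00111> with probability 0.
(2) The probability of measuring |01101> is 1/2.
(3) The expectation value of ZIZII is -1.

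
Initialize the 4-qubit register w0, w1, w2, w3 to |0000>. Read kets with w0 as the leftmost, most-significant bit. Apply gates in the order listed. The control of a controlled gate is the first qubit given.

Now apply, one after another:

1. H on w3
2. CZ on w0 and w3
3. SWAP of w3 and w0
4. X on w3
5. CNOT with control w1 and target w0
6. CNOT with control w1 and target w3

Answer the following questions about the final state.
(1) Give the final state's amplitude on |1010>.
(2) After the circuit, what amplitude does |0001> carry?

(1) The amplitude on |1010> is 0.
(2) The amplitude on |0001> is sqrt(2)/2.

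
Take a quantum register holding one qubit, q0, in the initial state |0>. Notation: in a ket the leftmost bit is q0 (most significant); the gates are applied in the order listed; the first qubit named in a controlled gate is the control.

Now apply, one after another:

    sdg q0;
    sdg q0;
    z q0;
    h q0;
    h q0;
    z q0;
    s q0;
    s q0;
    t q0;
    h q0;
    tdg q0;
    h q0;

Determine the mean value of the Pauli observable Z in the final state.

In the final state, Z has expectation sqrt(2)/2.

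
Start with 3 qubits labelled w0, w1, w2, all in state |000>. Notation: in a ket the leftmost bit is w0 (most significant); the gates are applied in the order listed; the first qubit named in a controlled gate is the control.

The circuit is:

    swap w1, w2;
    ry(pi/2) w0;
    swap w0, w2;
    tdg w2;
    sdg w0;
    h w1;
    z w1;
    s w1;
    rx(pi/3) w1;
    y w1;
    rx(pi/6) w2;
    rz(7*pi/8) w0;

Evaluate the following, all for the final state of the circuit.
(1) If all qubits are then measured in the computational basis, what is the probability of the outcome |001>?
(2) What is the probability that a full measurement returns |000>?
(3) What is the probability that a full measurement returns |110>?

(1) Outcome |001> occurs with probability sqrt(6)/32 + sqrt(2)/16 + sqrt(3)/8 + 1/4.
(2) A full measurement returns |000> with probability -sqrt(2)/16 - sqrt(6)/32 + sqrt(3)/8 + 1/4.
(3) A full measurement returns |110> with probability 0.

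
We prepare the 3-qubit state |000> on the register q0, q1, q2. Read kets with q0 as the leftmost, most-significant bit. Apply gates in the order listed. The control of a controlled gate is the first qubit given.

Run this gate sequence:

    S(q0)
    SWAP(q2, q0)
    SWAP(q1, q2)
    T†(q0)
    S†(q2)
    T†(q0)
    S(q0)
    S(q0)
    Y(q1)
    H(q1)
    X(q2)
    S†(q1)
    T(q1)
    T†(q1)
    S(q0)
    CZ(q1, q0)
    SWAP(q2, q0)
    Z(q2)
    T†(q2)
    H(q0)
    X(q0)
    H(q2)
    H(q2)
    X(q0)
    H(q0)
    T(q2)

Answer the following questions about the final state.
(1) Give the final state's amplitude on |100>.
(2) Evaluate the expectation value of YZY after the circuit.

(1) The final state's coefficient on |100> equals sqrt(2)*I/2. Key observation: the block from step 19 through step 26 cancels to the identity and can be dropped.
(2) The expectation value of YZY is 0.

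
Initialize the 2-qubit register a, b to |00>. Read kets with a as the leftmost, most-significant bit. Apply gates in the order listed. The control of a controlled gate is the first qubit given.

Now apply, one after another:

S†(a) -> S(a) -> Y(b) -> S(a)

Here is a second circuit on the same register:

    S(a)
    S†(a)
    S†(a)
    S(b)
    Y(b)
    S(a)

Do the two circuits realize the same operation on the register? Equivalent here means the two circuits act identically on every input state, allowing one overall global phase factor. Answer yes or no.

No — the two circuits implement different unitaries, even allowing a global phase.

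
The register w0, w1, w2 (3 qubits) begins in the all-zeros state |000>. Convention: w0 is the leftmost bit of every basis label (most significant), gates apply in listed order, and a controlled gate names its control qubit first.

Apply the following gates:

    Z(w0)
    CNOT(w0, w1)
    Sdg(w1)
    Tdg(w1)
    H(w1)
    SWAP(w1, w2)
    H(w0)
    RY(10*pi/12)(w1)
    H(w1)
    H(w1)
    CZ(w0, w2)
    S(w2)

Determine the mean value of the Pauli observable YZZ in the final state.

The expectation value of YZZ is 0. Key observation: gates 9-10 undo each other exactly, leaving only the rest of the circuit to track.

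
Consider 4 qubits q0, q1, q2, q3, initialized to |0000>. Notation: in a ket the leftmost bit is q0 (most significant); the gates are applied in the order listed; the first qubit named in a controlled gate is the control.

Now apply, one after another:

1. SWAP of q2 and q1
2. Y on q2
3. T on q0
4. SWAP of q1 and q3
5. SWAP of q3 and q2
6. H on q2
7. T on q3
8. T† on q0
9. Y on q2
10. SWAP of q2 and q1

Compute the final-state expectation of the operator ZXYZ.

The expectation value of ZXYZ is 0.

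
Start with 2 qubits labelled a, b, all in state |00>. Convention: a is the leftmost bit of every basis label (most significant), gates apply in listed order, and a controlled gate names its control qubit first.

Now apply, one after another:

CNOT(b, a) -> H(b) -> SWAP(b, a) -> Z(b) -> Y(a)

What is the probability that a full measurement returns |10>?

Outcome |10> occurs with probability 1/2.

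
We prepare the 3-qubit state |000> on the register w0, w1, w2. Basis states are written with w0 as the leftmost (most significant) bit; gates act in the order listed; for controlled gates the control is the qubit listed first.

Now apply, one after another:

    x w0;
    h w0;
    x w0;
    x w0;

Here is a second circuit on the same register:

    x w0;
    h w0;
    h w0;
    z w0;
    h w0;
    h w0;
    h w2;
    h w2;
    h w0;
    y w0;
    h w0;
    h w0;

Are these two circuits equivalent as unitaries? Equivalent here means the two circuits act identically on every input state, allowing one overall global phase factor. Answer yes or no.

No: there is an input state on which the two circuits produce genuinely different outputs (not merely differing by a phase).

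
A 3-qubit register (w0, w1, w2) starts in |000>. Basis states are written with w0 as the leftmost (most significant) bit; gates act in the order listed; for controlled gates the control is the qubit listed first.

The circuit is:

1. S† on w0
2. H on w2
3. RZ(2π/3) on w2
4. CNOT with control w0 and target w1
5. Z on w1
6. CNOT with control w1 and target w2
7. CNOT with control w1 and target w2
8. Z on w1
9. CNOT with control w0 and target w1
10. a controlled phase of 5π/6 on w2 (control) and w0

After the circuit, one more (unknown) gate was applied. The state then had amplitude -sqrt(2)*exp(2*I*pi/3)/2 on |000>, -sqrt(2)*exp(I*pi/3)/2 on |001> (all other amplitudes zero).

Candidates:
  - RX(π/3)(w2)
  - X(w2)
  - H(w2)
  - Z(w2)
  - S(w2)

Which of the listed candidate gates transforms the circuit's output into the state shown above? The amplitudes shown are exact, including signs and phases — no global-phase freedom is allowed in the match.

The applied gate was Z(w2). Key observation: steps 4-9 multiply out to the identity, so the circuit reduces to the remaining gates.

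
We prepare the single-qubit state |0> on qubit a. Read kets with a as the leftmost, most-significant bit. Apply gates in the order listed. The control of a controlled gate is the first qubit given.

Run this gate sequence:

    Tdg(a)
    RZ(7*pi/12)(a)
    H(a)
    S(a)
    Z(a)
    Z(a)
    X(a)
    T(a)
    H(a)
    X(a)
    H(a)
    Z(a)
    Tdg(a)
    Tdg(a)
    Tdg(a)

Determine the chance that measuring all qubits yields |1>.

The probability of measuring |1> is 1/2. Key observation: gates 9-12 undo each other exactly, leaving only the rest of the circuit to track.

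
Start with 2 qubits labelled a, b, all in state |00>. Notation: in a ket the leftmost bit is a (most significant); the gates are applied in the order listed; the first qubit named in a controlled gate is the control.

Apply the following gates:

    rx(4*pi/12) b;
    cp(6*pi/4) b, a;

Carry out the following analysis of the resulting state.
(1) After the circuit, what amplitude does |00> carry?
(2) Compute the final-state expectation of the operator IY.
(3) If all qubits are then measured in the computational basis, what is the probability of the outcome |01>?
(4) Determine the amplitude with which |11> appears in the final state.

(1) The amplitude on |00> is sqrt(3)/2.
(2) In the final state, IY has expectation -sqrt(3)/2.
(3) The probability of measuring |01> is 1/4.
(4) The amplitude on |11> is 0.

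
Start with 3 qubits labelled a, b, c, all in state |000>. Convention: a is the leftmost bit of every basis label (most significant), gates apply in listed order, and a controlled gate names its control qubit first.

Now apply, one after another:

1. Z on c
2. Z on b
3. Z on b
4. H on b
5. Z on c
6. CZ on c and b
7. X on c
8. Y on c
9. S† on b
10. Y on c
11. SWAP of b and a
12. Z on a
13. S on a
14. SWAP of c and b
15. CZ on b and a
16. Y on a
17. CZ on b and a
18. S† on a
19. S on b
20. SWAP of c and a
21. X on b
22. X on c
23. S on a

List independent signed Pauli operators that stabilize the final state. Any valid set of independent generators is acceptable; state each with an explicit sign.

One valid set of independent stabilizer generators is +IIY, +ZII, +IZI (any independent generating set of the same group is equally correct).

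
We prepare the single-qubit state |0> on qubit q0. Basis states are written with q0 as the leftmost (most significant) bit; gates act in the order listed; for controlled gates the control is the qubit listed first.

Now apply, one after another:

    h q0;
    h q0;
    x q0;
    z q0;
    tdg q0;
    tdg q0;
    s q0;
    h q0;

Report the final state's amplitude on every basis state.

The final amplitudes are -sqrt(2)/2 on |0>, sqrt(2)/2 on |1>. Key observation: gates 1-2 undo each other exactly, leaving only the rest of the circuit to track.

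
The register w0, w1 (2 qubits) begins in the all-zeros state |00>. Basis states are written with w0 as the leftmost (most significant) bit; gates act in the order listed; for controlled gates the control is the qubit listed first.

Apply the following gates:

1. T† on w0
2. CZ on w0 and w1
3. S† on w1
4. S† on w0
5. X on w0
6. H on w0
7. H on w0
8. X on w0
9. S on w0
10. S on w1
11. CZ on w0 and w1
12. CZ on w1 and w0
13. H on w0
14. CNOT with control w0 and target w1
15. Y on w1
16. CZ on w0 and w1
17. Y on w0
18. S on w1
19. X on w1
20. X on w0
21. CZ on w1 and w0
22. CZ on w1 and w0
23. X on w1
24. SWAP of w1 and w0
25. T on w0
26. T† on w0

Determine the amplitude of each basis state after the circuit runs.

The final amplitudes are 0 on |00>, -sqrt(2)/2 on |01>, -sqrt(2)*I/2 on |10>, 0 on |11>.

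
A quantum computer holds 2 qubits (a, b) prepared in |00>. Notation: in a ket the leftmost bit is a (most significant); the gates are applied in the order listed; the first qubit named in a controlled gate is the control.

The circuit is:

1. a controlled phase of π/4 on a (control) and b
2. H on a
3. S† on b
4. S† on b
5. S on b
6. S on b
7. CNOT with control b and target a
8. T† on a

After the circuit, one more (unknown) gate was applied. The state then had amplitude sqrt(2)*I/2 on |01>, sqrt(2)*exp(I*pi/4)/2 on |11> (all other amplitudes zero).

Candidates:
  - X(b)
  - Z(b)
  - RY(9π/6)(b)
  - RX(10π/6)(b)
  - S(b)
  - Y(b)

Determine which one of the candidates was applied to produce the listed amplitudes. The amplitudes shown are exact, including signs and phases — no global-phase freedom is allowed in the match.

The applied gate was Y(b). Key observation: the block from step 3 through step 6 cancels to the identity and can be dropped.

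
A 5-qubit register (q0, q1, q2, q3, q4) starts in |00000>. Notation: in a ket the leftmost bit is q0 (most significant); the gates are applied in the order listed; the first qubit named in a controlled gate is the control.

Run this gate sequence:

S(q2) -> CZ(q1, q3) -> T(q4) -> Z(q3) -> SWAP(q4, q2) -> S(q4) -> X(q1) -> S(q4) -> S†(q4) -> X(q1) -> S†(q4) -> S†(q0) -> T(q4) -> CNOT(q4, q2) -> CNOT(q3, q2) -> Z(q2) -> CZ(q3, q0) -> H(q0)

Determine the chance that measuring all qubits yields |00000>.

Outcome |00000> occurs with probability 1/2. Key observation: the block from step 6 through step 11 cancels to the identity and can be dropped.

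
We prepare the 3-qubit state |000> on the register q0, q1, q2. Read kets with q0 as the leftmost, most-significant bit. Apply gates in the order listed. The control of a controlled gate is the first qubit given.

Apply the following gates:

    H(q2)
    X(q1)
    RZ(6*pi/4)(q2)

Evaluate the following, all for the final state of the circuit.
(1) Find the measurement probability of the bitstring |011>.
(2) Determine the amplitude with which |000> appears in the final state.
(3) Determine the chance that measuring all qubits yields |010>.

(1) Outcome |011> occurs with probability 1/2.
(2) The amplitude on |000> is 0.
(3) A full measurement returns |010> with probability 1/2.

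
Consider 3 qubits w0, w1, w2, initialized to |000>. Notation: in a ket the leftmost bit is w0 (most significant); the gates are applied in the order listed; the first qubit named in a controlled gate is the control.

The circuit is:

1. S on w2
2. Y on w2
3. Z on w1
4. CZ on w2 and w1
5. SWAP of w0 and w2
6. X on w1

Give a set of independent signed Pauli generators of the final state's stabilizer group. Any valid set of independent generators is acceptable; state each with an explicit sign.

One valid set of independent stabilizer generators is -ZII, -IZI, +IIZ (any independent generating set of the same group is equally correct).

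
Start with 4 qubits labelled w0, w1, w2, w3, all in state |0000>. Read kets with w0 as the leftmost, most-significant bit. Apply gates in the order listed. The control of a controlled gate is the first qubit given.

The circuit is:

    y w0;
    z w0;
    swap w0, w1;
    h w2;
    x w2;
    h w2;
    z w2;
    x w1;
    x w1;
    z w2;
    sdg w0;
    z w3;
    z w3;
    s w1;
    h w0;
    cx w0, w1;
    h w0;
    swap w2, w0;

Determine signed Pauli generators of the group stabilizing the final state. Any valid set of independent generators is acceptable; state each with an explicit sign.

One valid set of independent stabilizer generators is +IXZI, -IZXI, +ZIII, +IIIZ (any independent generating set of the same group is equally correct).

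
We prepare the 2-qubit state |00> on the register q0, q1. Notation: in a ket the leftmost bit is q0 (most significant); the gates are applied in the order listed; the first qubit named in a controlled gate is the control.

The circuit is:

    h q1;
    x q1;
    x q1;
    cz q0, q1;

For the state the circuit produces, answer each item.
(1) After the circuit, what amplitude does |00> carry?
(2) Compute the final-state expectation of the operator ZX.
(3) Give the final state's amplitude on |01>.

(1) The amplitude on |00> is sqrt(2)/2.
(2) The observable ZX averages to 1.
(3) The amplitude on |01> is sqrt(2)/2.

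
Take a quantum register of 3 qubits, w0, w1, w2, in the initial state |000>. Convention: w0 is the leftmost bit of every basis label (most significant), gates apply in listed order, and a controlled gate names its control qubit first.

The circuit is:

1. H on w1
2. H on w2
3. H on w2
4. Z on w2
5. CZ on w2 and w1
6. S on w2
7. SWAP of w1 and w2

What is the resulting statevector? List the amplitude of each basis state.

The final amplitudes are sqrt(2)/2 on |000>, sqrt(2)/2 on |001>, and 0 on every other basis state. Key observation: the block from step 2 through step 3 cancels to the identity and can be dropped.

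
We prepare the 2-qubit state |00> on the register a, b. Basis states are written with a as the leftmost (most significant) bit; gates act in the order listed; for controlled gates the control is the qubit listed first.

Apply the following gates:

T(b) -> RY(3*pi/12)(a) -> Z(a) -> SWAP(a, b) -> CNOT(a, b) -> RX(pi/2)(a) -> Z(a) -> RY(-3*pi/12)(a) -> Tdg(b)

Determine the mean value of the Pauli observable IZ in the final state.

In the final state, IZ has expectation sqrt(2)/2.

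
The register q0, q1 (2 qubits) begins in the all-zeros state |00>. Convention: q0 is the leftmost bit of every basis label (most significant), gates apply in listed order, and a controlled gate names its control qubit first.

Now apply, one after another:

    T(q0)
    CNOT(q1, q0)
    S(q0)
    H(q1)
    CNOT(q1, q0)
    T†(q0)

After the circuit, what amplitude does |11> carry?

The amplitude on |11> is -sqrt(2)*exp(3*I*pi/4)/2.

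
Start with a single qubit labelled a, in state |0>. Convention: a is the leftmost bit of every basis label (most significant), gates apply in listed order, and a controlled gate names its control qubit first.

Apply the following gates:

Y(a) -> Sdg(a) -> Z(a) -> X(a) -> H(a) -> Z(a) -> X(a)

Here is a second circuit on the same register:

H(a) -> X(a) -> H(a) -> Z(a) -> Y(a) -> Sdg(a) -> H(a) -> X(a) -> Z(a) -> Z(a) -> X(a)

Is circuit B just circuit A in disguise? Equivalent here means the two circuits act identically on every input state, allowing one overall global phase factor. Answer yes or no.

Yes: on every input state the two circuits agree up to one overall phase factor.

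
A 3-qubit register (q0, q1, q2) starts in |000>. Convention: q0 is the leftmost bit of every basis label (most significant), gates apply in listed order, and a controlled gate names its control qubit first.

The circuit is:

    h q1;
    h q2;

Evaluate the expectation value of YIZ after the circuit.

The observable YIZ averages to 0.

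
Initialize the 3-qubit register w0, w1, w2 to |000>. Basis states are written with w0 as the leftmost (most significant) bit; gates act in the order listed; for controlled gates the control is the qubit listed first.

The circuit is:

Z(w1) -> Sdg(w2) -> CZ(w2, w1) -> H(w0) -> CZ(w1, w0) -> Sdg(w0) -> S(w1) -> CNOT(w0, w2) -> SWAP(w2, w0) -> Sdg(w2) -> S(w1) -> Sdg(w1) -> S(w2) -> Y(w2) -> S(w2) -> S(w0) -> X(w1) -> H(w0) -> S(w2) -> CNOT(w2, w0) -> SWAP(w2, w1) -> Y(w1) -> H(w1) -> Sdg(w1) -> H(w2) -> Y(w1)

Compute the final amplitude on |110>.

|110> carries amplitude -I/2 in the final state.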